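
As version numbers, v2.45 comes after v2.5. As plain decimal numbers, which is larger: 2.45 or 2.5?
2.5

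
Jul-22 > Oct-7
False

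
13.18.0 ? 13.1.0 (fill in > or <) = >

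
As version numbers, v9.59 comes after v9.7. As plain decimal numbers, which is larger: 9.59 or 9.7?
9.7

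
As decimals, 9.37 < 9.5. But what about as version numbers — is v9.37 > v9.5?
True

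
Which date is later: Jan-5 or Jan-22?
Jan-22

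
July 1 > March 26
True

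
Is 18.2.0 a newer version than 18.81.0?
No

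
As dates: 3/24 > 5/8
False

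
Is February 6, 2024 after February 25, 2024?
No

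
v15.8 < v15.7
False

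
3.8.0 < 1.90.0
False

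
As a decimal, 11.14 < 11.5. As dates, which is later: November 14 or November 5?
November 14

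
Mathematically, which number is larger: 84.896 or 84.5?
84.896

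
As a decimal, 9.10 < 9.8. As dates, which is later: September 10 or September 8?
September 10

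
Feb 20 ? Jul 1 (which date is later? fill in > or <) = <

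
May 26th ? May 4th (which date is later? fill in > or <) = >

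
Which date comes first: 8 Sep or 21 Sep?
8 Sep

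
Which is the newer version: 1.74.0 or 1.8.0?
1.74.0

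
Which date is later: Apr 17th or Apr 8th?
Apr 17th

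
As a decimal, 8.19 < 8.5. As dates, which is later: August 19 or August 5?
August 19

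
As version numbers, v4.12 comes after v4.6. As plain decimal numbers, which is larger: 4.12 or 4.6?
4.6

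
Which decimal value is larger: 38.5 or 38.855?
38.855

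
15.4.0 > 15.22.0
False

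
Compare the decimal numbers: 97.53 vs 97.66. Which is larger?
97.66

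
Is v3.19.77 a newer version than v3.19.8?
Yes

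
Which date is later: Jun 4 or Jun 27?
Jun 27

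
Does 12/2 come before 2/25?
No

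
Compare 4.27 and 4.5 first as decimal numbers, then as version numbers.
As decimals: 4.27 < 4.5. As versions: v4.27 > v4.5 (minor version 27 > 5).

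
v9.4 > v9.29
False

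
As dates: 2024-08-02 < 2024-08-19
True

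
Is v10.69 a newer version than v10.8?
Yes. Version numbers are compared segment by segment as integers, not as decimals: minor version 69 > 8, so v10.69 > v10.8 (even though the decimal 10.69 < 10.8).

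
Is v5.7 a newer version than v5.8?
No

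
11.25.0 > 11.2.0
True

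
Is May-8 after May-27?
No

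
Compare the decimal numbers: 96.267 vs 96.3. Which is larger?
96.3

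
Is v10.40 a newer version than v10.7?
Yes. Version numbers are compared segment by segment as integers, not as decimals: minor version 40 > 7, so v10.40 > v10.7 (even though the decimal 10.40 < 10.7).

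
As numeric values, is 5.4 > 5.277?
True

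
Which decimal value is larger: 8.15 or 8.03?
8.15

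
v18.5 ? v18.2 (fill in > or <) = >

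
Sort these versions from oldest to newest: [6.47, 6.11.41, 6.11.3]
[6.11.3, 6.11.41, 6.47]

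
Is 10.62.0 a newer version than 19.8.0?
No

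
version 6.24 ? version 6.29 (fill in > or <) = <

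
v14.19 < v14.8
False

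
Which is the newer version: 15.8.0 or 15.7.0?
15.8.0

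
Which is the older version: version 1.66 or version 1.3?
version 1.3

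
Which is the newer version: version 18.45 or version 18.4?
version 18.45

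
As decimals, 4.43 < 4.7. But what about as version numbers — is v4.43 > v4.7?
True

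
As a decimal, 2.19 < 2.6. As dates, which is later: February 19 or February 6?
February 19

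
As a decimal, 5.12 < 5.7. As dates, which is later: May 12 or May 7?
May 12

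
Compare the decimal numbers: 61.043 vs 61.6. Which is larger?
61.6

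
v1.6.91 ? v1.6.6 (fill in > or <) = >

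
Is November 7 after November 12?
No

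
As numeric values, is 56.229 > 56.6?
False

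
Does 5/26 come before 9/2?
Yes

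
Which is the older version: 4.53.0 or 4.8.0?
4.8.0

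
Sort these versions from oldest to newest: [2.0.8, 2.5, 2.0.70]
[2.0.8, 2.0.70, 2.5]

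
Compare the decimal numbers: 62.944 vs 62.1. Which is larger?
62.944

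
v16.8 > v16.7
True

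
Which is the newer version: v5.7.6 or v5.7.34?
v5.7.34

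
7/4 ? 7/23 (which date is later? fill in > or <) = <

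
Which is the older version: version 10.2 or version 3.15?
version 3.15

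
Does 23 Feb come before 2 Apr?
Yes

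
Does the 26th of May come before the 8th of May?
No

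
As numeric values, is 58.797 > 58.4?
True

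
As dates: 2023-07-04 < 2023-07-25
True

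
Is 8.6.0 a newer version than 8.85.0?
No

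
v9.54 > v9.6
True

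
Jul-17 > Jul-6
True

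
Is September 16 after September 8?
Yes. Day 16 comes after day 8 in September — this is a date comparison, not a decimal one (the decimal 9.16 would be smaller than 9.8).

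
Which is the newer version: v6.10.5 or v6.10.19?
v6.10.19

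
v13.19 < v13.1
False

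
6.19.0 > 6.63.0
False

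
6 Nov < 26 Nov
True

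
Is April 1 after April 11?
No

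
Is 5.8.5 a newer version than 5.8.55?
No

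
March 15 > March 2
True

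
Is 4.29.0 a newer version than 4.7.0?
Yes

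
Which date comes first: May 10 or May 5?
May 5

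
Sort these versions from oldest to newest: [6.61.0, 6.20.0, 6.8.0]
[6.8.0, 6.20.0, 6.61.0]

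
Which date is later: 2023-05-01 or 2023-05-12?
2023-05-12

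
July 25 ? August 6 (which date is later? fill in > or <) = <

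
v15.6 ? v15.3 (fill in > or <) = >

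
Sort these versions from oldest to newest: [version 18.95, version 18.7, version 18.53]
[version 18.7, version 18.53, version 18.95]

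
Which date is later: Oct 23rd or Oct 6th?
Oct 23rd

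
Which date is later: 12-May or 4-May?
12-May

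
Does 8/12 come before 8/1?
No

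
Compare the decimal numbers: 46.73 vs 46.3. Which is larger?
46.73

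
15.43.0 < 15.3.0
False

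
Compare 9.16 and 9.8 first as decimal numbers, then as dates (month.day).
As decimals: 9.16 < 9.8. As dates: 9/16 is later than 9/8 (day 16 > day 8).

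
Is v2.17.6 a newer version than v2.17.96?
No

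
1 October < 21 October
True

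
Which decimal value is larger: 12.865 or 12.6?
12.865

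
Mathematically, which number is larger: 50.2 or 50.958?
50.958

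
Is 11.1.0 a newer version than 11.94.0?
No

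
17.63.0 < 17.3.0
False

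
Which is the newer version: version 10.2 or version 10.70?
version 10.70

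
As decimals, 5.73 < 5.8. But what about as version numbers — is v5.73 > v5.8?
True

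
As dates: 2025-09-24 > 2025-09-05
True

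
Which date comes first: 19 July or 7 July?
7 July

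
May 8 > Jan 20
True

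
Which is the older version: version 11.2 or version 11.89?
version 11.2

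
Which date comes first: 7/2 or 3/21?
3/21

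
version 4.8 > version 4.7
True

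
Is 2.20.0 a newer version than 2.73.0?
No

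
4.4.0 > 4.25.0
False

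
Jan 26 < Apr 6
True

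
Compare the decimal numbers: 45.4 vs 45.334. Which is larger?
45.4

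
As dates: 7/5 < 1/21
False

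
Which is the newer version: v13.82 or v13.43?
v13.82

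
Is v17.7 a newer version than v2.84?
Yes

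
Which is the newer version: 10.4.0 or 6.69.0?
10.4.0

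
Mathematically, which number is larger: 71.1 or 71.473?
71.473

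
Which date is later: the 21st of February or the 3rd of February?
the 21st of February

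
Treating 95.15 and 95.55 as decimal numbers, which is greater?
95.55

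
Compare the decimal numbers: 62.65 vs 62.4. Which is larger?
62.65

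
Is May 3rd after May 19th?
No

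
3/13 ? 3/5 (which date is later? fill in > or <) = >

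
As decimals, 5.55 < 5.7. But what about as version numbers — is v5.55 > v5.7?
True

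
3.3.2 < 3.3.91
True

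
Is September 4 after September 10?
No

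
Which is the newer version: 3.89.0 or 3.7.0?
3.89.0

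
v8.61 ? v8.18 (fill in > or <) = >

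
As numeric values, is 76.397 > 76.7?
False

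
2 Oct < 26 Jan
False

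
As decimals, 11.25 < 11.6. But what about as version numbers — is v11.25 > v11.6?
True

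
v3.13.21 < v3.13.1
False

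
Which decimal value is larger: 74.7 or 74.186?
74.7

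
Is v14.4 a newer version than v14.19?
No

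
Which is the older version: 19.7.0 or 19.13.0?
19.7.0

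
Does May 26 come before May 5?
No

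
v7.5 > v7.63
False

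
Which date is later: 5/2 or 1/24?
5/2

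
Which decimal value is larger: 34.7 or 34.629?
34.7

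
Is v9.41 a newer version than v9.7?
Yes. Version numbers are compared segment by segment as integers, not as decimals: minor version 41 > 7, so v9.41 > v9.7 (even though the decimal 9.41 < 9.7).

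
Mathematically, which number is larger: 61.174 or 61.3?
61.3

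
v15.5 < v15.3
False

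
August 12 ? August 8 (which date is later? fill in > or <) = >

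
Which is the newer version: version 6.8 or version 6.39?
version 6.39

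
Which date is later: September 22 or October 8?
October 8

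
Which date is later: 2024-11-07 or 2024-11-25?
2024-11-25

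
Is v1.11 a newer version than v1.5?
Yes. Version numbers are compared segment by segment as integers, not as decimals: minor version 11 > 5, so v1.11 > v1.5 (even though the decimal 1.11 < 1.5).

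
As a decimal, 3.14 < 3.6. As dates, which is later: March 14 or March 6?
March 14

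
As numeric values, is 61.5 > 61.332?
True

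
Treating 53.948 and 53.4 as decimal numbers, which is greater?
53.948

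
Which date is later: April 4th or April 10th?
April 10th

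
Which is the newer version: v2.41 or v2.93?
v2.93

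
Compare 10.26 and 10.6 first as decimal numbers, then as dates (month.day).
As decimals: 10.26 < 10.6. As dates: 10/26 is later than 10/6 (day 26 > day 6).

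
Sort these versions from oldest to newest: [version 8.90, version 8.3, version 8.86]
[version 8.3, version 8.86, version 8.90]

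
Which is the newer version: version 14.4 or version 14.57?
version 14.57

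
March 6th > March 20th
False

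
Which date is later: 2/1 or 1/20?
2/1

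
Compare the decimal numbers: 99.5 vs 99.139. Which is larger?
99.5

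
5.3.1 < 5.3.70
True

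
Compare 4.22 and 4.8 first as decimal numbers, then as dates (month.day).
As decimals: 4.22 < 4.8. As dates: 4/22 is later than 4/8 (day 22 > day 8).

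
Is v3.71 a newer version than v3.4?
Yes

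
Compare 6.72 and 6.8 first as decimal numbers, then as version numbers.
As decimals: 6.72 < 6.8. As versions: v6.72 > v6.8 (minor version 72 > 8).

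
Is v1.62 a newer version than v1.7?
Yes. Version numbers are compared segment by segment as integers, not as decimals: minor version 62 > 7, so v1.62 > v1.7 (even though the decimal 1.62 < 1.7).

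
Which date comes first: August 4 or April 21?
April 21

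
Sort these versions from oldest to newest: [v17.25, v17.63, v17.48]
[v17.25, v17.48, v17.63]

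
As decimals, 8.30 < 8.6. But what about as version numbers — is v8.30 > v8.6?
True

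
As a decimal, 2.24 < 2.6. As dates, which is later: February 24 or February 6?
February 24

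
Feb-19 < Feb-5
False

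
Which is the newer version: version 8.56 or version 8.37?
version 8.56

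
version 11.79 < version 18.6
True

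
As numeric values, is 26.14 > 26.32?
False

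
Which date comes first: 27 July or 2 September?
27 July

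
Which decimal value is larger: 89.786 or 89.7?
89.786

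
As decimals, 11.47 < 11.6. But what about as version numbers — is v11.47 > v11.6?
True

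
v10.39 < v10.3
False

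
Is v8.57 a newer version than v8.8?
Yes. Version numbers are compared segment by segment as integers, not as decimals: minor version 57 > 8, so v8.57 > v8.8 (even though the decimal 8.57 < 8.8).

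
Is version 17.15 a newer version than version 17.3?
Yes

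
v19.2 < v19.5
True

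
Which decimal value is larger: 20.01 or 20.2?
20.2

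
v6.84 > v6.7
True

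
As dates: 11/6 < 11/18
True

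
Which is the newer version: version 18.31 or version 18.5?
version 18.31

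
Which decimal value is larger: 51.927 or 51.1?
51.927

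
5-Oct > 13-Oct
False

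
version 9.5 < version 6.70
False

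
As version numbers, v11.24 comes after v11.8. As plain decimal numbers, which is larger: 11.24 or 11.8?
11.8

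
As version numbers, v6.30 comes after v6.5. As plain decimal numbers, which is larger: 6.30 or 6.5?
6.5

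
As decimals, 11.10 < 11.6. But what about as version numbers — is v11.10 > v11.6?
True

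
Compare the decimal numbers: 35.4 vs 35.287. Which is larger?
35.4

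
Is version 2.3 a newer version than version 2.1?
Yes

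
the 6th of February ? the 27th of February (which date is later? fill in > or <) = <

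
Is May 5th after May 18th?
No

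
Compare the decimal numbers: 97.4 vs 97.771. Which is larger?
97.771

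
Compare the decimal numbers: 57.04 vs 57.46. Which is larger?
57.46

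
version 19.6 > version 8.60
True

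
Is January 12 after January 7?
Yes. Day 12 comes after day 7 in January — this is a date comparison, not a decimal one (the decimal 1.12 would be smaller than 1.7).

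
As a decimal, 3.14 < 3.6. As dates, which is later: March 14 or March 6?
March 14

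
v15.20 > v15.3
True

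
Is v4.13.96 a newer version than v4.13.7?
Yes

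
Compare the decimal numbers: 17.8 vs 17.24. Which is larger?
17.8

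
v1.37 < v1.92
True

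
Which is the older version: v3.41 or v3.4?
v3.4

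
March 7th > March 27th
False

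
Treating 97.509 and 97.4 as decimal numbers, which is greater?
97.509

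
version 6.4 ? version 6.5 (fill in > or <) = <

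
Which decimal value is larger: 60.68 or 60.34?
60.68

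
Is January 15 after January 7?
Yes. Day 15 comes after day 7 in January — this is a date comparison, not a decimal one (the decimal 1.15 would be smaller than 1.7).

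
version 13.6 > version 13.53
False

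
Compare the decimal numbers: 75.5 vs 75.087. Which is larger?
75.5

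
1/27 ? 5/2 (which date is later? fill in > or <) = <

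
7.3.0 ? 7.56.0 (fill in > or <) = <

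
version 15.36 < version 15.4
False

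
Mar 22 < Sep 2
True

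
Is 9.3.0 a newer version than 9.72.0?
No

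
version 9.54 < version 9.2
False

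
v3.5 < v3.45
True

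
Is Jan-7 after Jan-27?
No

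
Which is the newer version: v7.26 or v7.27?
v7.27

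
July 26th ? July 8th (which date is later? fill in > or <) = >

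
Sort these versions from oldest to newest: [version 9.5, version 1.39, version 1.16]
[version 1.16, version 1.39, version 9.5]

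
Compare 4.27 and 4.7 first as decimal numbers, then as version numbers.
As decimals: 4.27 < 4.7. As versions: v4.27 > v4.7 (minor version 27 > 7).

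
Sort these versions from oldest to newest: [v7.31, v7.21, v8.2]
[v7.21, v7.31, v8.2]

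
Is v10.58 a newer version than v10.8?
Yes. Version numbers are compared segment by segment as integers, not as decimals: minor version 58 > 8, so v10.58 > v10.8 (even though the decimal 10.58 < 10.8).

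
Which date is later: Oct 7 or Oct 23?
Oct 23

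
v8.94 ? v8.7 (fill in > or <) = >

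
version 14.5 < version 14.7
True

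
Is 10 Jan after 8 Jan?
Yes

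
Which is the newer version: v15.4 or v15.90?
v15.90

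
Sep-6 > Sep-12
False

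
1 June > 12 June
False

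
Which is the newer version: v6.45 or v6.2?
v6.45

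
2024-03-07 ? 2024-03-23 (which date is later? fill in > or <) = <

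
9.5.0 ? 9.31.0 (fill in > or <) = <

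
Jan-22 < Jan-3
False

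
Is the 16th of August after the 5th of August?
Yes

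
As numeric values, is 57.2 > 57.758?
False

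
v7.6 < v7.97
True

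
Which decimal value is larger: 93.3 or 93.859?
93.859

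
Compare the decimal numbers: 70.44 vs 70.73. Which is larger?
70.73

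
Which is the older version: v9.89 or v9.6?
v9.6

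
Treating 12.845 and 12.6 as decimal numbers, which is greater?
12.845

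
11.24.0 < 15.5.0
True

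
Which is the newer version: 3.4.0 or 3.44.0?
3.44.0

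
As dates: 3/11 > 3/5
True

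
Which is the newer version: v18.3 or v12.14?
v18.3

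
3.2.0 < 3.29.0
True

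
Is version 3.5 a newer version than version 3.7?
No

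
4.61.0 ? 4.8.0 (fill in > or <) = >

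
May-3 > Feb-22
True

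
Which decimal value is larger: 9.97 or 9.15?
9.97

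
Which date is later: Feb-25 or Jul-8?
Jul-8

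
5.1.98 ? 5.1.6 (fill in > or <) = >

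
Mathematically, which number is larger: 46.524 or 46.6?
46.6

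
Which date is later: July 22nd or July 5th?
July 22nd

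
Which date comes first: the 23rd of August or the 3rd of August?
the 3rd of August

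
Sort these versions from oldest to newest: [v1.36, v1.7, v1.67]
[v1.7, v1.36, v1.67]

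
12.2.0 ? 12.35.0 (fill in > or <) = <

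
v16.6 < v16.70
True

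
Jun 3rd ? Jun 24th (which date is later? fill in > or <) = <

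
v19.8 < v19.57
True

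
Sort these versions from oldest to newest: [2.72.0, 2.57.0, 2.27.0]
[2.27.0, 2.57.0, 2.72.0]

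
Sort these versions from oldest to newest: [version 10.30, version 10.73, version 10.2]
[version 10.2, version 10.30, version 10.73]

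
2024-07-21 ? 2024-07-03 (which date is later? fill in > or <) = >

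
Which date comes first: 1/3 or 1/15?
1/3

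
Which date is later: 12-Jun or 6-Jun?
12-Jun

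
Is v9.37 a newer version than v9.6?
Yes. Version numbers are compared segment by segment as integers, not as decimals: minor version 37 > 6, so v9.37 > v9.6 (even though the decimal 9.37 < 9.6).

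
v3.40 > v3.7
True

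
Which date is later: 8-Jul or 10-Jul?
10-Jul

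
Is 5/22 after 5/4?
Yes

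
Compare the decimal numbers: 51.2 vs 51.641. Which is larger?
51.641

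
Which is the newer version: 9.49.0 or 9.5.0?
9.49.0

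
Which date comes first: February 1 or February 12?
February 1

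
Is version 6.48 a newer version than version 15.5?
No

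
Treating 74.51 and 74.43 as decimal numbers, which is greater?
74.51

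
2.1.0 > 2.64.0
False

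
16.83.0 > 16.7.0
True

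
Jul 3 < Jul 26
True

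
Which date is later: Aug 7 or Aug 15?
Aug 15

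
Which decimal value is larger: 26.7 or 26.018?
26.7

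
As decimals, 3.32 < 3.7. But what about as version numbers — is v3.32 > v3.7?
True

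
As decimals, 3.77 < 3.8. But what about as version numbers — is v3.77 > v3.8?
True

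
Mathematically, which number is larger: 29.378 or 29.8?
29.8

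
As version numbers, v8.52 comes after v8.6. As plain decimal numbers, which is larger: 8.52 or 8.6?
8.6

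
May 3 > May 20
False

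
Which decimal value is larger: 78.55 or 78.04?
78.55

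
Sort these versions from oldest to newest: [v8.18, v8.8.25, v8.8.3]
[v8.8.3, v8.8.25, v8.18]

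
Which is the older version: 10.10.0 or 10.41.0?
10.10.0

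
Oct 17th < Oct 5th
False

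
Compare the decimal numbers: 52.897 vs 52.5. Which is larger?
52.897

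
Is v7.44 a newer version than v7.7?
Yes. Version numbers are compared segment by segment as integers, not as decimals: minor version 44 > 7, so v7.44 > v7.7 (even though the decimal 7.44 < 7.7).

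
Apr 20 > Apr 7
True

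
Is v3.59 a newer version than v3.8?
Yes. Version numbers are compared segment by segment as integers, not as decimals: minor version 59 > 8, so v3.59 > v3.8 (even though the decimal 3.59 < 3.8).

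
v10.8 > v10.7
True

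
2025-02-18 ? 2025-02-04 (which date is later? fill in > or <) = >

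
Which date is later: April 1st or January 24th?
April 1st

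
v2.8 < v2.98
True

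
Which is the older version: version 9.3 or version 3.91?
version 3.91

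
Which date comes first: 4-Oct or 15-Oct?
4-Oct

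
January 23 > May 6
False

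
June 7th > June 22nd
False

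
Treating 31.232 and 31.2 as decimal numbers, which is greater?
31.232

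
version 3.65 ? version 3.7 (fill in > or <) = >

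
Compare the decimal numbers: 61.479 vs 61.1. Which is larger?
61.479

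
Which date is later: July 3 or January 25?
July 3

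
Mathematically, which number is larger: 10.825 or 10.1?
10.825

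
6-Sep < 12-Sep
True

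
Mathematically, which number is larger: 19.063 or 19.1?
19.1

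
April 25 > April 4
True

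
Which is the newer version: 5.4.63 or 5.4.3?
5.4.63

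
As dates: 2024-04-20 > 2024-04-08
True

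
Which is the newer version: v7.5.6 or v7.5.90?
v7.5.90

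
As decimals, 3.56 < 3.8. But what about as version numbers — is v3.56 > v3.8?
True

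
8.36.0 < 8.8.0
False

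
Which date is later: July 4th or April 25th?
July 4th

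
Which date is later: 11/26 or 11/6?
11/26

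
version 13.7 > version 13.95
False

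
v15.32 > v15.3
True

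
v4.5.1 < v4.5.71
True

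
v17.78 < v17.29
False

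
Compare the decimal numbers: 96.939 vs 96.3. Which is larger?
96.939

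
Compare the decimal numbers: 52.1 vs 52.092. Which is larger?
52.1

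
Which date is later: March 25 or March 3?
March 25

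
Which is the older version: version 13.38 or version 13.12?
version 13.12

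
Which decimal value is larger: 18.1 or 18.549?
18.549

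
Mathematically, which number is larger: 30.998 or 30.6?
30.998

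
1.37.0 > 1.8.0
True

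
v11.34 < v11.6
False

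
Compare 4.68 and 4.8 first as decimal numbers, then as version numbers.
As decimals: 4.68 < 4.8. As versions: v4.68 > v4.8 (minor version 68 > 8).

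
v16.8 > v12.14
True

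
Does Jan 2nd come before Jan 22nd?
Yes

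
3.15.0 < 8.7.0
True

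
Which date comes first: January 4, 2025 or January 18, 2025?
January 4, 2025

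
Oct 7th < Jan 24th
False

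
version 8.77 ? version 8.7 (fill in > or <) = >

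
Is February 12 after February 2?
Yes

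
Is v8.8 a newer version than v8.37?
No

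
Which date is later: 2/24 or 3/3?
3/3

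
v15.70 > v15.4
True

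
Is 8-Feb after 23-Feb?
No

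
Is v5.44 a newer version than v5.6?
Yes. Version numbers are compared segment by segment as integers, not as decimals: minor version 44 > 6, so v5.44 > v5.6 (even though the decimal 5.44 < 5.6).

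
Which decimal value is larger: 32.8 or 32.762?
32.8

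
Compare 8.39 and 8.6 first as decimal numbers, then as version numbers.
As decimals: 8.39 < 8.6. As versions: v8.39 > v8.6 (minor version 39 > 6).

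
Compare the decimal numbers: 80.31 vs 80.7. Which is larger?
80.7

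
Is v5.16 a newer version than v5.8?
Yes. Version numbers are compared segment by segment as integers, not as decimals: minor version 16 > 8, so v5.16 > v5.8 (even though the decimal 5.16 < 5.8).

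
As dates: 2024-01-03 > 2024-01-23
False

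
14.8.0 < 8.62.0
False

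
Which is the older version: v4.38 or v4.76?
v4.38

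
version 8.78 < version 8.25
False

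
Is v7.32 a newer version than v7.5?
Yes. Version numbers are compared segment by segment as integers, not as decimals: minor version 32 > 5, so v7.32 > v7.5 (even though the decimal 7.32 < 7.5).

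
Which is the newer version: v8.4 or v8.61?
v8.61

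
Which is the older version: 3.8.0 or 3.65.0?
3.8.0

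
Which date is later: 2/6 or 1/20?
2/6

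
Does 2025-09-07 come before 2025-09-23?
Yes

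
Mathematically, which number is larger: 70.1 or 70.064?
70.1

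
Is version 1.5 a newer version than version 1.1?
Yes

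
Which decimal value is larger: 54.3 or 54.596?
54.596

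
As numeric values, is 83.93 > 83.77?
True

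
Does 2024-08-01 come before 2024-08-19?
Yes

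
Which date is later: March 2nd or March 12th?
March 12th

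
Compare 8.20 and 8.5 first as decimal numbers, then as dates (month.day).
As decimals: 8.20 < 8.5. As dates: 8/20 is later than 8/5 (day 20 > day 5).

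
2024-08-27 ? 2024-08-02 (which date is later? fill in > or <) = >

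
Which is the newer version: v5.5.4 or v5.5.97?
v5.5.97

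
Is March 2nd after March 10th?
No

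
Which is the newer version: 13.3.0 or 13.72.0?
13.72.0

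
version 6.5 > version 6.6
False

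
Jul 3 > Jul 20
False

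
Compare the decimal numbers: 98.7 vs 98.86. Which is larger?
98.86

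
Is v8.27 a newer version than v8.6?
Yes. Version numbers are compared segment by segment as integers, not as decimals: minor version 27 > 6, so v8.27 > v8.6 (even though the decimal 8.27 < 8.6).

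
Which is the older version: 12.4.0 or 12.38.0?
12.4.0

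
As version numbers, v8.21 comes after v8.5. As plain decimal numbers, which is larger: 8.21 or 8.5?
8.5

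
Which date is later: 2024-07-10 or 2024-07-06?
2024-07-10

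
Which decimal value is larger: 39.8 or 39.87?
39.87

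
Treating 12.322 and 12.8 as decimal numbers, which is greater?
12.8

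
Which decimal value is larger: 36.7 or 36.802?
36.802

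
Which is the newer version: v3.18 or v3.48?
v3.48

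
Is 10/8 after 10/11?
No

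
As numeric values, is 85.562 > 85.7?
False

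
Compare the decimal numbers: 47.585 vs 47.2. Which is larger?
47.585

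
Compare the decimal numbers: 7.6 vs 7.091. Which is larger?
7.6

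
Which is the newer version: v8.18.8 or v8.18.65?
v8.18.65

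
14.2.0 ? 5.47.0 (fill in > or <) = >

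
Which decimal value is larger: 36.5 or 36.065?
36.5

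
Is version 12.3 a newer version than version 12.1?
Yes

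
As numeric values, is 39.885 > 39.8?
True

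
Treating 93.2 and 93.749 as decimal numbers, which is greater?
93.749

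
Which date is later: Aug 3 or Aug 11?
Aug 11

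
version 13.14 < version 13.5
False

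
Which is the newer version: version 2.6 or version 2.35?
version 2.35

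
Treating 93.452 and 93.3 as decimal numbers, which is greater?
93.452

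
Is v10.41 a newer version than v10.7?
Yes. Version numbers are compared segment by segment as integers, not as decimals: minor version 41 > 7, so v10.41 > v10.7 (even though the decimal 10.41 < 10.7).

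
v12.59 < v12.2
False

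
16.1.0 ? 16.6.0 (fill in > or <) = <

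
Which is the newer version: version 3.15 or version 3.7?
version 3.15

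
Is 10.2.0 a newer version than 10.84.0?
No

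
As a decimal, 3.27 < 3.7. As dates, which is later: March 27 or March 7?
March 27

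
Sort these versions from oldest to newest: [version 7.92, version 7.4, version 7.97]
[version 7.4, version 7.92, version 7.97]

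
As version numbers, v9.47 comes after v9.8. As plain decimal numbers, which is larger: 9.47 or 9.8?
9.8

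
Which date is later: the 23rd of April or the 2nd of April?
the 23rd of April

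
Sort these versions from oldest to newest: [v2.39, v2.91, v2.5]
[v2.5, v2.39, v2.91]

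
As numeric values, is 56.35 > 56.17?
True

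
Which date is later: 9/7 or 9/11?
9/11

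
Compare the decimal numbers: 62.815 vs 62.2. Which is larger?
62.815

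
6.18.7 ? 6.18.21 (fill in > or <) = <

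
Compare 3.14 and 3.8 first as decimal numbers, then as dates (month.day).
As decimals: 3.14 < 3.8. As dates: 3/14 is later than 3/8 (day 14 > day 8).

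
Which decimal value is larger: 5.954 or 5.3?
5.954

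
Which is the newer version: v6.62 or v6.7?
v6.62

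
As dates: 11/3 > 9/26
True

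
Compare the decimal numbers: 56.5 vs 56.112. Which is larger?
56.5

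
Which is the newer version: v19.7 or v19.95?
v19.95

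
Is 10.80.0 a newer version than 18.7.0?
No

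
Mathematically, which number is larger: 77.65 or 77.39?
77.65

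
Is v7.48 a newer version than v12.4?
No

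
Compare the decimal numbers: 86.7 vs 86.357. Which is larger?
86.7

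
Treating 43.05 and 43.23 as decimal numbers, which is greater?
43.23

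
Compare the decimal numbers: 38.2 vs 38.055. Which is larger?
38.2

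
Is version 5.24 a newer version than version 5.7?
Yes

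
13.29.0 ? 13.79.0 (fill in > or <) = <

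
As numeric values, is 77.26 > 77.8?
False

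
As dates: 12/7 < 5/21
False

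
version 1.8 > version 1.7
True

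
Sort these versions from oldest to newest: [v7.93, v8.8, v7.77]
[v7.77, v7.93, v8.8]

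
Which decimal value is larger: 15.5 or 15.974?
15.974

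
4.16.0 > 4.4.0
True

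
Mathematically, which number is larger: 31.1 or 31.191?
31.191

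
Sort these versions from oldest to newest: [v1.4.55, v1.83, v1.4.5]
[v1.4.5, v1.4.55, v1.83]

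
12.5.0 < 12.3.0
False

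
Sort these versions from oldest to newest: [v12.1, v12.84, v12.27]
[v12.1, v12.27, v12.84]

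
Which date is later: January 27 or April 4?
April 4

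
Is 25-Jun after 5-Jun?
Yes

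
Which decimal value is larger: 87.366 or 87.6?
87.6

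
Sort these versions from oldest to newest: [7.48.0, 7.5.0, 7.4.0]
[7.4.0, 7.5.0, 7.48.0]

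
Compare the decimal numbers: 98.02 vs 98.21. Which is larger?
98.21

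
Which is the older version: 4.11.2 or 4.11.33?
4.11.2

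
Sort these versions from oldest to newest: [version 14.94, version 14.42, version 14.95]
[version 14.42, version 14.94, version 14.95]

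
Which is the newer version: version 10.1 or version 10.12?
version 10.12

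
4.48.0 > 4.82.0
False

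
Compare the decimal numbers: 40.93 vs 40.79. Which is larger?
40.93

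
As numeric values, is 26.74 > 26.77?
False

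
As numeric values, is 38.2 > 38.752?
False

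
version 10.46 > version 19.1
False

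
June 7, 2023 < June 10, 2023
True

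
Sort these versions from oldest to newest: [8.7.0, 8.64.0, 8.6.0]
[8.6.0, 8.7.0, 8.64.0]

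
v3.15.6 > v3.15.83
False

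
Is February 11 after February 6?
Yes. Day 11 comes after day 6 in February — this is a date comparison, not a decimal one (the decimal 2.11 would be smaller than 2.6).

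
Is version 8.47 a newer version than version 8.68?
No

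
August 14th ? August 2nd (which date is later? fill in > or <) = >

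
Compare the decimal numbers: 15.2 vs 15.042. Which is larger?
15.2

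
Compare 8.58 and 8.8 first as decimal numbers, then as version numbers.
As decimals: 8.58 < 8.8. As versions: v8.58 > v8.8 (minor version 58 > 8).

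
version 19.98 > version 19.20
True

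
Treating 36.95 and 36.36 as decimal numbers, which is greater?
36.95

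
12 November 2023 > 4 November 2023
True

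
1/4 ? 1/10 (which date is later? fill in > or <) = <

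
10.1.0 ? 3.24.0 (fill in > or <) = >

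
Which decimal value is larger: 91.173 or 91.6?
91.6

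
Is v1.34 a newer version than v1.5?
Yes. Version numbers are compared segment by segment as integers, not as decimals: minor version 34 > 5, so v1.34 > v1.5 (even though the decimal 1.34 < 1.5).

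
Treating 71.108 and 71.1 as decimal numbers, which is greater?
71.108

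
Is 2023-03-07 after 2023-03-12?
No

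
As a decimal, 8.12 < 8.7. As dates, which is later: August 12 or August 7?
August 12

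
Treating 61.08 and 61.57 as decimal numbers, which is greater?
61.57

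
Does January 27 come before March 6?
Yes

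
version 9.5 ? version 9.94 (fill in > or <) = <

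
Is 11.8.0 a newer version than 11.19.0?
No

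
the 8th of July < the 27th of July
True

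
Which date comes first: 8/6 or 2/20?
2/20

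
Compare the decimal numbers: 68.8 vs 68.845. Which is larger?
68.845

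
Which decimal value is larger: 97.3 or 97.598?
97.598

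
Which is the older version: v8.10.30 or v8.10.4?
v8.10.4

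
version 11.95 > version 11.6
True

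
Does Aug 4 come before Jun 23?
No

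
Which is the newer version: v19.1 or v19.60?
v19.60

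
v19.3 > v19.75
False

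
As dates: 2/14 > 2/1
True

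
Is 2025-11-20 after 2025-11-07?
Yes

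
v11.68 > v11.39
True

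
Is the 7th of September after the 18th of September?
No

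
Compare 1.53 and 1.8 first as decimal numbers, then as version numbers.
As decimals: 1.53 < 1.8. As versions: v1.53 > v1.8 (minor version 53 > 8).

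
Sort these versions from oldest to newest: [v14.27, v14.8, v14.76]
[v14.8, v14.27, v14.76]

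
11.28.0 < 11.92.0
True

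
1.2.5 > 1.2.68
False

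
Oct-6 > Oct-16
False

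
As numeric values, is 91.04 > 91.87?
False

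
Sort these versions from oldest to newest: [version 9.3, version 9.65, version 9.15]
[version 9.3, version 9.15, version 9.65]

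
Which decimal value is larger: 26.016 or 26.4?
26.4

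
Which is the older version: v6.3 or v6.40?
v6.3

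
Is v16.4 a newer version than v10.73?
Yes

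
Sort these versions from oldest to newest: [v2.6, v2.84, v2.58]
[v2.6, v2.58, v2.84]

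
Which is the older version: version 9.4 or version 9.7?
version 9.4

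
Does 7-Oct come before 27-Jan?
No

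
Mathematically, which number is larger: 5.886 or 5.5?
5.886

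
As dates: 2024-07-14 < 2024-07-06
False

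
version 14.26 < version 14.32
True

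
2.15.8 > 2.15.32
False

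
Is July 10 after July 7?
Yes. Day 10 comes after day 7 in July — this is a date comparison, not a decimal one (the decimal 7.10 would be smaller than 7.7).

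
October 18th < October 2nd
False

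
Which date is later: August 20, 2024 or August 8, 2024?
August 20, 2024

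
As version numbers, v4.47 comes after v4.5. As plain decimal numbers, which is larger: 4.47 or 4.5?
4.5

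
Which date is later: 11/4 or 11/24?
11/24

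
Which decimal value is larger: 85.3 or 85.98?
85.98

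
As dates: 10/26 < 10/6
False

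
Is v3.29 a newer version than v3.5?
Yes. Version numbers are compared segment by segment as integers, not as decimals: minor version 29 > 5, so v3.29 > v3.5 (even though the decimal 3.29 < 3.5).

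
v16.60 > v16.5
True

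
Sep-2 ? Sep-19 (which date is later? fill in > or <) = <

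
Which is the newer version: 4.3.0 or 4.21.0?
4.21.0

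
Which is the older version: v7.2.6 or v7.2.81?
v7.2.6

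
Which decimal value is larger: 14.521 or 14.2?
14.521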